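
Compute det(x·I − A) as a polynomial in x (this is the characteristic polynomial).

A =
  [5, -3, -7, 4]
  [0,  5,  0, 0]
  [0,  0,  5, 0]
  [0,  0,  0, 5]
x^4 - 20*x^3 + 150*x^2 - 500*x + 625

Expanding det(x·I − A) (e.g. by cofactor expansion or by noting that A is similar to its Jordan form J, which has the same characteristic polynomial as A) gives
  χ_A(x) = x^4 - 20*x^3 + 150*x^2 - 500*x + 625
which factors as (x - 5)^4. The eigenvalues (with algebraic multiplicities) are λ = 5 with multiplicity 4.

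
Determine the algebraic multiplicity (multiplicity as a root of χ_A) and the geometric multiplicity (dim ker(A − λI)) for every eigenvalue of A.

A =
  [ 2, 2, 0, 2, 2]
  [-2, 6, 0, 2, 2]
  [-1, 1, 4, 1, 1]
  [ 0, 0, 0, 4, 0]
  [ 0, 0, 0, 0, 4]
λ = 4: alg = 5, geom = 4

Step 1 — factor the characteristic polynomial to read off the algebraic multiplicities:
  χ_A(x) = (x - 4)^5

Step 2 — compute geometric multiplicities via the rank-nullity identity g(λ) = n − rank(A − λI):
  rank(A − (4)·I) = 1, so dim ker(A − (4)·I) = n − 1 = 4

Summary:
  λ = 4: algebraic multiplicity = 5, geometric multiplicity = 4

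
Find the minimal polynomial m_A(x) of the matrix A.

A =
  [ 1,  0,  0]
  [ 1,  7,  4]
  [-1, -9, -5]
x^3 - 3*x^2 + 3*x - 1

The characteristic polynomial is χ_A(x) = (x - 1)^3, so the eigenvalues are known. The minimal polynomial is
  m_A(x) = Π_λ (x − λ)^{k_λ}
where k_λ is the size of the *largest* Jordan block for λ (equivalently, the smallest k with (A − λI)^k v = 0 for every generalised eigenvector v of λ).

  λ = 1: largest Jordan block has size 3, contributing (x − 1)^3

So m_A(x) = (x - 1)^3 = x^3 - 3*x^2 + 3*x - 1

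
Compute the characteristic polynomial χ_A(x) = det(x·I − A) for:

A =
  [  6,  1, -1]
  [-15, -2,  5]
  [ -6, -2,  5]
x^3 - 9*x^2 + 27*x - 27

Expanding det(x·I − A) (e.g. by cofactor expansion or by noting that A is similar to its Jordan form J, which has the same characteristic polynomial as A) gives
  χ_A(x) = x^3 - 9*x^2 + 27*x - 27
which factors as (x - 3)^3. The eigenvalues (with algebraic multiplicities) are λ = 3 with multiplicity 3.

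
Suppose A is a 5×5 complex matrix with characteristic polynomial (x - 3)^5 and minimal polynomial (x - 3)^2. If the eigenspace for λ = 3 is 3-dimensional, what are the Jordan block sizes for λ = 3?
Block sizes for λ = 3: [2, 2, 1]

Step 1 — from the characteristic polynomial, algebraic multiplicity of λ = 3 is 5. From dim ker(A − (3)·I) = 3, there are exactly 3 Jordan blocks for λ = 3.
Step 2 — from the minimal polynomial, the factor (x − 3)^2 tells us the largest block for λ = 3 has size 2.
Step 3 — with total size 5, 3 blocks, and largest block 2, the block sizes (in nonincreasing order) are [2, 2, 1].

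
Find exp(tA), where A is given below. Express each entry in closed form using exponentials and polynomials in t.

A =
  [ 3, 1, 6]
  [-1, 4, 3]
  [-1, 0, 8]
e^{tA} =
  [-3*t^2*exp(5*t)/2 - 2*t*exp(5*t) + exp(5*t), -3*t^2*exp(5*t)/2 + t*exp(5*t), 9*t^2*exp(5*t)/2 + 6*t*exp(5*t)]
  [-t*exp(5*t), -t*exp(5*t) + exp(5*t), 3*t*exp(5*t)]
  [-t^2*exp(5*t)/2 - t*exp(5*t), -t^2*exp(5*t)/2, 3*t^2*exp(5*t)/2 + 3*t*exp(5*t) + exp(5*t)]

Strategy: write A = P · J · P⁻¹ where J is a Jordan canonical form, so e^{tA} = P · e^{tJ} · P⁻¹, and e^{tJ} can be computed block-by-block.

A has Jordan form
J =
  [5, 1, 0]
  [0, 5, 1]
  [0, 0, 5]
(up to reordering of blocks).

Per-block formulas:
  For a 3×3 Jordan block J_3(5): exp(t · J_3(5)) = e^(5t)·(I + t·N + (t^2/2)·N^2), where N is the 3×3 nilpotent shift.

After assembling e^{tJ} and conjugating by P, we get:

e^{tA} =
  [-3*t^2*exp(5*t)/2 - 2*t*exp(5*t) + exp(5*t), -3*t^2*exp(5*t)/2 + t*exp(5*t), 9*t^2*exp(5*t)/2 + 6*t*exp(5*t)]
  [-t*exp(5*t), -t*exp(5*t) + exp(5*t), 3*t*exp(5*t)]
  [-t^2*exp(5*t)/2 - t*exp(5*t), -t^2*exp(5*t)/2, 3*t^2*exp(5*t)/2 + 3*t*exp(5*t) + exp(5*t)]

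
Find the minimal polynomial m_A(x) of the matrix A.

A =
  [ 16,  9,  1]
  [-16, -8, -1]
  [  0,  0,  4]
x^3 - 12*x^2 + 48*x - 64

The characteristic polynomial is χ_A(x) = (x - 4)^3, so the eigenvalues are known. The minimal polynomial is
  m_A(x) = Π_λ (x − λ)^{k_λ}
where k_λ is the size of the *largest* Jordan block for λ (equivalently, the smallest k with (A − λI)^k v = 0 for every generalised eigenvector v of λ).

  λ = 4: largest Jordan block has size 3, contributing (x − 4)^3

So m_A(x) = (x - 4)^3 = x^3 - 12*x^2 + 48*x - 64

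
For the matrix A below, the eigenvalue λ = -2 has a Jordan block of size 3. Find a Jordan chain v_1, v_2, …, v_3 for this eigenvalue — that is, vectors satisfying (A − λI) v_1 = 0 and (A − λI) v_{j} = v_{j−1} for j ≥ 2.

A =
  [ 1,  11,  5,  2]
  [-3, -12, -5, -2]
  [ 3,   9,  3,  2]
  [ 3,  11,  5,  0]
A Jordan chain for λ = -2 of length 3:
v_1 = (-3, 0, 3, -3)ᵀ
v_2 = (3, -3, 3, 3)ᵀ
v_3 = (1, 0, 0, 0)ᵀ

Let N = A − (-2)·I. We want v_3 with N^3 v_3 = 0 but N^2 v_3 ≠ 0; then v_{j-1} := N · v_j for j = 3, …, 2.

Pick v_3 = (1, 0, 0, 0)ᵀ.
Then v_2 = N · v_3 = (3, -3, 3, 3)ᵀ.
Then v_1 = N · v_2 = (-3, 0, 3, -3)ᵀ.

Sanity check: (A − (-2)·I) v_1 = (0, 0, 0, 0)ᵀ = 0. ✓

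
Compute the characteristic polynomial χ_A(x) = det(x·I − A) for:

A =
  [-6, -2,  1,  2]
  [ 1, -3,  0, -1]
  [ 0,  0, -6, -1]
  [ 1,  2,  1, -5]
x^4 + 20*x^3 + 150*x^2 + 500*x + 625

Expanding det(x·I − A) (e.g. by cofactor expansion or by noting that A is similar to its Jordan form J, which has the same characteristic polynomial as A) gives
  χ_A(x) = x^4 + 20*x^3 + 150*x^2 + 500*x + 625
which factors as (x + 5)^4. The eigenvalues (with algebraic multiplicities) are λ = -5 with multiplicity 4.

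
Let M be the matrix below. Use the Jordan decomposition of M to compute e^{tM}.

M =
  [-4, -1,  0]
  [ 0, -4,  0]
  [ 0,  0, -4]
e^{tM} =
  [exp(-4*t), -t*exp(-4*t), 0]
  [0, exp(-4*t), 0]
  [0, 0, exp(-4*t)]

Strategy: write M = P · J · P⁻¹ where J is a Jordan canonical form, so e^{tM} = P · e^{tJ} · P⁻¹, and e^{tJ} can be computed block-by-block.

M has Jordan form
J =
  [-4,  1,  0]
  [ 0, -4,  0]
  [ 0,  0, -4]
(up to reordering of blocks).

Per-block formulas:
  For a 1×1 block at λ = -4: exp(t · [-4]) = [e^(-4t)].
  For a 2×2 Jordan block J_2(-4): exp(t · J_2(-4)) = e^(-4t)·(I + t·N), where N is the 2×2 nilpotent shift.

After assembling e^{tJ} and conjugating by P, we get:

e^{tM} =
  [exp(-4*t), -t*exp(-4*t), 0]
  [0, exp(-4*t), 0]
  [0, 0, exp(-4*t)]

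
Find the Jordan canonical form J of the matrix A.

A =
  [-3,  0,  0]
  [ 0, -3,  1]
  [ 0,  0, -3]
J_2(-3) ⊕ J_1(-3)

The characteristic polynomial is
  det(x·I − A) = x^3 + 9*x^2 + 27*x + 27 = (x + 3)^3

Eigenvalues and multiplicities (the geometric multiplicity of λ is n − rank(A − λI), which equals the number of Jordan blocks for λ):
  λ = -3: algebraic multiplicity = 3, geometric multiplicity = 2

Determining the block sizes for each eigenvalue:
  λ = -3: 2 blocks summing to 3 forces exactly one block of size 2 and the rest size 1 → block sizes [2, 1]

Assembling the blocks gives a Jordan form
J =
  [-3,  1,  0]
  [ 0, -3,  0]
  [ 0,  0, -3]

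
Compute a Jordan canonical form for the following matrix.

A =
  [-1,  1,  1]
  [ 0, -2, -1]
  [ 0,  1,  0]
J_2(-1) ⊕ J_1(-1)

The characteristic polynomial is
  det(x·I − A) = x^3 + 3*x^2 + 3*x + 1 = (x + 1)^3

Eigenvalues and multiplicities (the geometric multiplicity of λ is n − rank(A − λI), which equals the number of Jordan blocks for λ):
  λ = -1: algebraic multiplicity = 3, geometric multiplicity = 2

Determining the block sizes for each eigenvalue:
  λ = -1: 2 blocks summing to 3 forces exactly one block of size 2 and the rest size 1 → block sizes [2, 1]

Assembling the blocks gives a Jordan form
J =
  [-1,  1,  0]
  [ 0, -1,  0]
  [ 0,  0, -1]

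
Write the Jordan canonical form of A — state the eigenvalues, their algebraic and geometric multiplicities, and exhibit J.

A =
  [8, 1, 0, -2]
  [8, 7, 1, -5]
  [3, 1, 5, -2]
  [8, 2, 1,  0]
J_3(5) ⊕ J_1(5)

The characteristic polynomial is
  det(x·I − A) = x^4 - 20*x^3 + 150*x^2 - 500*x + 625 = (x - 5)^4

Eigenvalues and multiplicities (the geometric multiplicity of λ is n − rank(A − λI), which equals the number of Jordan blocks for λ):
  λ = 5: algebraic multiplicity = 4, geometric multiplicity = 2

Determining the block sizes for each eigenvalue:
  λ = 5: with am = 4 and gm = 2, the partition is not yet determined (e.g. several partitions of 4 into 2 parts exist). Let N = A − (5)·I. Computing rank(N^1) = 2, rank(N^2) = 1, rank(N^3) = 0; the number of blocks of size ≥ j is rank(N^{j−1}) − rank(N^j), giving [2, 1, 1]. So we have 1 block(s) of size 3, 1 block(s) of size 1 → block sizes [3, 1]

Assembling the blocks gives a Jordan form
J =
  [5, 1, 0, 0]
  [0, 5, 1, 0]
  [0, 0, 5, 0]
  [0, 0, 0, 5]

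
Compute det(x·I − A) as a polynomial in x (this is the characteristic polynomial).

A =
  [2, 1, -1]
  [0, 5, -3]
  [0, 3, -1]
x^3 - 6*x^2 + 12*x - 8

Expanding det(x·I − A) (e.g. by cofactor expansion or by noting that A is similar to its Jordan form J, which has the same characteristic polynomial as A) gives
  χ_A(x) = x^3 - 6*x^2 + 12*x - 8
which factors as (x - 2)^3. The eigenvalues (with algebraic multiplicities) are λ = 2 with multiplicity 3.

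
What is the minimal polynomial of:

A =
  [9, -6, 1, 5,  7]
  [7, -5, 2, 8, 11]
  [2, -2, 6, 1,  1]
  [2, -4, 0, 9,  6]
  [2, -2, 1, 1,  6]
x^2 - 10*x + 25

The characteristic polynomial is χ_A(x) = (x - 5)^5, so the eigenvalues are known. The minimal polynomial is
  m_A(x) = Π_λ (x − λ)^{k_λ}
where k_λ is the size of the *largest* Jordan block for λ (equivalently, the smallest k with (A − λI)^k v = 0 for every generalised eigenvector v of λ).

  λ = 5: largest Jordan block has size 2, contributing (x − 5)^2

So m_A(x) = (x - 5)^2 = x^2 - 10*x + 25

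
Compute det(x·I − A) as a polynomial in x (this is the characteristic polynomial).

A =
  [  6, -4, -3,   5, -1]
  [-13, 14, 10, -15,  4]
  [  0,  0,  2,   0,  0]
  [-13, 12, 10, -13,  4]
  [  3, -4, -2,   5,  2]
x^5 - 11*x^4 + 48*x^3 - 104*x^2 + 112*x - 48

Expanding det(x·I − A) (e.g. by cofactor expansion or by noting that A is similar to its Jordan form J, which has the same characteristic polynomial as A) gives
  χ_A(x) = x^5 - 11*x^4 + 48*x^3 - 104*x^2 + 112*x - 48
which factors as (x - 3)*(x - 2)^4. The eigenvalues (with algebraic multiplicities) are λ = 2 with multiplicity 4, λ = 3 with multiplicity 1.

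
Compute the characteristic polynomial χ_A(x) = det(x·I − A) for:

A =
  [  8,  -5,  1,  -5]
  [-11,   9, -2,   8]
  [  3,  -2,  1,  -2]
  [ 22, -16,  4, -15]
x^4 - 3*x^3 + 3*x^2 - x

Expanding det(x·I − A) (e.g. by cofactor expansion or by noting that A is similar to its Jordan form J, which has the same characteristic polynomial as A) gives
  χ_A(x) = x^4 - 3*x^3 + 3*x^2 - x
which factors as x*(x - 1)^3. The eigenvalues (with algebraic multiplicities) are λ = 0 with multiplicity 1, λ = 1 with multiplicity 3.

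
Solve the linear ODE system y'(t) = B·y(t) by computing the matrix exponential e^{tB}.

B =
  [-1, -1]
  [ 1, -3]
e^{tB} =
  [t*exp(-2*t) + exp(-2*t), -t*exp(-2*t)]
  [t*exp(-2*t), -t*exp(-2*t) + exp(-2*t)]

Strategy: write B = P · J · P⁻¹ where J is a Jordan canonical form, so e^{tB} = P · e^{tJ} · P⁻¹, and e^{tJ} can be computed block-by-block.

B has Jordan form
J =
  [-2,  1]
  [ 0, -2]
(up to reordering of blocks).

Per-block formulas:
  For a 2×2 Jordan block J_2(-2): exp(t · J_2(-2)) = e^(-2t)·(I + t·N), where N is the 2×2 nilpotent shift.

After assembling e^{tJ} and conjugating by P, we get:

e^{tB} =
  [t*exp(-2*t) + exp(-2*t), -t*exp(-2*t)]
  [t*exp(-2*t), -t*exp(-2*t) + exp(-2*t)]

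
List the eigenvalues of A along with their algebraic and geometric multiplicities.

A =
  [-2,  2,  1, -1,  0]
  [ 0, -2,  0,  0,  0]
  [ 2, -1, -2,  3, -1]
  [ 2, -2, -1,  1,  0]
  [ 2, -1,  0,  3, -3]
λ = -2: alg = 4, geom = 2; λ = 0: alg = 1, geom = 1

Step 1 — factor the characteristic polynomial to read off the algebraic multiplicities:
  χ_A(x) = x*(x + 2)^4

Step 2 — compute geometric multiplicities via the rank-nullity identity g(λ) = n − rank(A − λI):
  rank(A − (-2)·I) = 3, so dim ker(A − (-2)·I) = n − 3 = 2
  rank(A − (0)·I) = 4, so dim ker(A − (0)·I) = n − 4 = 1

Summary:
  λ = -2: algebraic multiplicity = 4, geometric multiplicity = 2
  λ = 0: algebraic multiplicity = 1, geometric multiplicity = 1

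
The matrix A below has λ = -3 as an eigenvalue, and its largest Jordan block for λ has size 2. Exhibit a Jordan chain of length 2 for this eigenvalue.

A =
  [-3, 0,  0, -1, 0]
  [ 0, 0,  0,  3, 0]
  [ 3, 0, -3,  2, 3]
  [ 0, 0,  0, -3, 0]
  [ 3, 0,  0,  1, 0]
A Jordan chain for λ = -3 of length 2:
v_1 = (1, 0, -2, 0, -1)ᵀ
v_2 = (0, 1, 0, -1, 0)ᵀ

Let N = A − (-3)·I. We want v_2 with N^2 v_2 = 0 but N^1 v_2 ≠ 0; then v_{j-1} := N · v_j for j = 2, …, 2.

Pick v_2 = (0, 1, 0, -1, 0)ᵀ.
Then v_1 = N · v_2 = (1, 0, -2, 0, -1)ᵀ.

Sanity check: (A − (-3)·I) v_1 = (0, 0, 0, 0, 0)ᵀ = 0. ✓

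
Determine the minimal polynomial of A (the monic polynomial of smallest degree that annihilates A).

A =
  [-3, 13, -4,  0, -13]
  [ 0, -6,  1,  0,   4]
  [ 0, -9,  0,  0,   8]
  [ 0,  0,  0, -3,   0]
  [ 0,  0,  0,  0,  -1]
x^4 + 10*x^3 + 36*x^2 + 54*x + 27

The characteristic polynomial is χ_A(x) = (x + 1)*(x + 3)^4, so the eigenvalues are known. The minimal polynomial is
  m_A(x) = Π_λ (x − λ)^{k_λ}
where k_λ is the size of the *largest* Jordan block for λ (equivalently, the smallest k with (A − λI)^k v = 0 for every generalised eigenvector v of λ).

  λ = -3: largest Jordan block has size 3, contributing (x + 3)^3
  λ = -1: largest Jordan block has size 1, contributing (x + 1)

So m_A(x) = (x + 1)*(x + 3)^3 = x^4 + 10*x^3 + 36*x^2 + 54*x + 27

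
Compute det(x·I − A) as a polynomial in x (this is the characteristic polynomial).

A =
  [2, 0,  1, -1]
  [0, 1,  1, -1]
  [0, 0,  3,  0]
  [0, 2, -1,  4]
x^4 - 10*x^3 + 37*x^2 - 60*x + 36

Expanding det(x·I − A) (e.g. by cofactor expansion or by noting that A is similar to its Jordan form J, which has the same characteristic polynomial as A) gives
  χ_A(x) = x^4 - 10*x^3 + 37*x^2 - 60*x + 36
which factors as (x - 3)^2*(x - 2)^2. The eigenvalues (with algebraic multiplicities) are λ = 2 with multiplicity 2, λ = 3 with multiplicity 2.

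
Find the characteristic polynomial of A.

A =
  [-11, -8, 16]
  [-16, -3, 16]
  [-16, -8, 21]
x^3 - 7*x^2 - 5*x + 75

Expanding det(x·I − A) (e.g. by cofactor expansion or by noting that A is similar to its Jordan form J, which has the same characteristic polynomial as A) gives
  χ_A(x) = x^3 - 7*x^2 - 5*x + 75
which factors as (x - 5)^2*(x + 3). The eigenvalues (with algebraic multiplicities) are λ = -3 with multiplicity 1, λ = 5 with multiplicity 2.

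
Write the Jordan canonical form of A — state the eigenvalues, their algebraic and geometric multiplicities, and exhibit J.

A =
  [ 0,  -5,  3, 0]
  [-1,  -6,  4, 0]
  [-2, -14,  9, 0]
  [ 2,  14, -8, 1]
J_3(1) ⊕ J_1(1)

The characteristic polynomial is
  det(x·I − A) = x^4 - 4*x^3 + 6*x^2 - 4*x + 1 = (x - 1)^4

Eigenvalues and multiplicities (the geometric multiplicity of λ is n − rank(A − λI), which equals the number of Jordan blocks for λ):
  λ = 1: algebraic multiplicity = 4, geometric multiplicity = 2

Determining the block sizes for each eigenvalue:
  λ = 1: with am = 4 and gm = 2, the partition is not yet determined (e.g. several partitions of 4 into 2 parts exist). Let N = A − (1)·I. Computing rank(N^1) = 2, rank(N^2) = 1, rank(N^3) = 0; the number of blocks of size ≥ j is rank(N^{j−1}) − rank(N^j), giving [2, 1, 1]. So we have 1 block(s) of size 3, 1 block(s) of size 1 → block sizes [3, 1]

Assembling the blocks gives a Jordan form
J =
  [1, 1, 0, 0]
  [0, 1, 1, 0]
  [0, 0, 1, 0]
  [0, 0, 0, 1]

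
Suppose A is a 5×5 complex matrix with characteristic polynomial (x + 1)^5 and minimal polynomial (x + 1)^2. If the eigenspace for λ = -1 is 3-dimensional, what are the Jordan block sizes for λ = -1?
Block sizes for λ = -1: [2, 2, 1]

Step 1 — from the characteristic polynomial, algebraic multiplicity of λ = -1 is 5. From dim ker(A − (-1)·I) = 3, there are exactly 3 Jordan blocks for λ = -1.
Step 2 — from the minimal polynomial, the factor (x + 1)^2 tells us the largest block for λ = -1 has size 2.
Step 3 — with total size 5, 3 blocks, and largest block 2, the block sizes (in nonincreasing order) are [2, 2, 1].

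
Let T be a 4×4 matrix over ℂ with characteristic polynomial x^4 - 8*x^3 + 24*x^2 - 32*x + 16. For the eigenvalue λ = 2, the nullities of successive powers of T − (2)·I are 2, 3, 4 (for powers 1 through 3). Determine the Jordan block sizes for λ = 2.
Block sizes for λ = 2: [3, 1]

From the dimensions of kernels of powers, the number of Jordan blocks of size at least j is d_j − d_{j−1} where d_j = dim ker(N^j) (with d_0 = 0). Computing the differences gives [2, 1, 1].
The number of blocks of size exactly k is (#blocks of size ≥ k) − (#blocks of size ≥ k + 1), so the partition is: 1 block(s) of size 1, 1 block(s) of size 3.
In nonincreasing order the block sizes are [3, 1].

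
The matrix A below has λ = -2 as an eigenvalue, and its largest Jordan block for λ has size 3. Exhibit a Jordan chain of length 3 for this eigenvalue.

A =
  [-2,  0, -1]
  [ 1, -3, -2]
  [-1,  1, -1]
A Jordan chain for λ = -2 of length 3:
v_1 = (1, 1, 0)ᵀ
v_2 = (0, 1, -1)ᵀ
v_3 = (1, 0, 0)ᵀ

Let N = A − (-2)·I. We want v_3 with N^3 v_3 = 0 but N^2 v_3 ≠ 0; then v_{j-1} := N · v_j for j = 3, …, 2.

Pick v_3 = (1, 0, 0)ᵀ.
Then v_2 = N · v_3 = (0, 1, -1)ᵀ.
Then v_1 = N · v_2 = (1, 1, 0)ᵀ.

Sanity check: (A − (-2)·I) v_1 = (0, 0, 0)ᵀ = 0. ✓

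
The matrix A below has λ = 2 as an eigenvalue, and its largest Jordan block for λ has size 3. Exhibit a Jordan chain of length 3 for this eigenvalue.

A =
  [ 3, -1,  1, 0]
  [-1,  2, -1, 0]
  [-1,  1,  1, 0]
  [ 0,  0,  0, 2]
A Jordan chain for λ = 2 of length 3:
v_1 = (1, 0, -1, 0)ᵀ
v_2 = (1, -1, -1, 0)ᵀ
v_3 = (1, 0, 0, 0)ᵀ

Let N = A − (2)·I. We want v_3 with N^3 v_3 = 0 but N^2 v_3 ≠ 0; then v_{j-1} := N · v_j for j = 3, …, 2.

Pick v_3 = (1, 0, 0, 0)ᵀ.
Then v_2 = N · v_3 = (1, -1, -1, 0)ᵀ.
Then v_1 = N · v_2 = (1, 0, -1, 0)ᵀ.

Sanity check: (A − (2)·I) v_1 = (0, 0, 0, 0)ᵀ = 0. ✓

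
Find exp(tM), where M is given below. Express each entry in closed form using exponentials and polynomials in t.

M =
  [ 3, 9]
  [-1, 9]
e^{tM} =
  [-3*t*exp(6*t) + exp(6*t), 9*t*exp(6*t)]
  [-t*exp(6*t), 3*t*exp(6*t) + exp(6*t)]

Strategy: write M = P · J · P⁻¹ where J is a Jordan canonical form, so e^{tM} = P · e^{tJ} · P⁻¹, and e^{tJ} can be computed block-by-block.

M has Jordan form
J =
  [6, 1]
  [0, 6]
(up to reordering of blocks).

Per-block formulas:
  For a 2×2 Jordan block J_2(6): exp(t · J_2(6)) = e^(6t)·(I + t·N), where N is the 2×2 nilpotent shift.

After assembling e^{tJ} and conjugating by P, we get:

e^{tM} =
  [-3*t*exp(6*t) + exp(6*t), 9*t*exp(6*t)]
  [-t*exp(6*t), 3*t*exp(6*t) + exp(6*t)]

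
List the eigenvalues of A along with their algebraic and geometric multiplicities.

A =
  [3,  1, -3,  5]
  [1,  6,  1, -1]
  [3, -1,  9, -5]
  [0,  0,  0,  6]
λ = 6: alg = 4, geom = 2

Step 1 — factor the characteristic polynomial to read off the algebraic multiplicities:
  χ_A(x) = (x - 6)^4

Step 2 — compute geometric multiplicities via the rank-nullity identity g(λ) = n − rank(A − λI):
  rank(A − (6)·I) = 2, so dim ker(A − (6)·I) = n − 2 = 2

Summary:
  λ = 6: algebraic multiplicity = 4, geometric multiplicity = 2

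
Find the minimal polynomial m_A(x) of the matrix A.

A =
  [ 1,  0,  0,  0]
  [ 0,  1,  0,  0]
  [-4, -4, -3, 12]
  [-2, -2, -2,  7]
x^2 - 4*x + 3

The characteristic polynomial is χ_A(x) = (x - 3)*(x - 1)^3, so the eigenvalues are known. The minimal polynomial is
  m_A(x) = Π_λ (x − λ)^{k_λ}
where k_λ is the size of the *largest* Jordan block for λ (equivalently, the smallest k with (A − λI)^k v = 0 for every generalised eigenvector v of λ).

  λ = 1: largest Jordan block has size 1, contributing (x − 1)
  λ = 3: largest Jordan block has size 1, contributing (x − 3)

So m_A(x) = (x - 3)*(x - 1) = x^2 - 4*x + 3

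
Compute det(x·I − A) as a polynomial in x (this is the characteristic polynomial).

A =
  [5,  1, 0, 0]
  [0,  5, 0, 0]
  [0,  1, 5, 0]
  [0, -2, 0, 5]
x^4 - 20*x^3 + 150*x^2 - 500*x + 625

Expanding det(x·I − A) (e.g. by cofactor expansion or by noting that A is similar to its Jordan form J, which has the same characteristic polynomial as A) gives
  χ_A(x) = x^4 - 20*x^3 + 150*x^2 - 500*x + 625
which factors as (x - 5)^4. The eigenvalues (with algebraic multiplicities) are λ = 5 with multiplicity 4.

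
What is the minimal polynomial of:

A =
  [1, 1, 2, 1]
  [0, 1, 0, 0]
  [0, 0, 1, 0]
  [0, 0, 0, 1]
x^2 - 2*x + 1

The characteristic polynomial is χ_A(x) = (x - 1)^4, so the eigenvalues are known. The minimal polynomial is
  m_A(x) = Π_λ (x − λ)^{k_λ}
where k_λ is the size of the *largest* Jordan block for λ (equivalently, the smallest k with (A − λI)^k v = 0 for every generalised eigenvector v of λ).

  λ = 1: largest Jordan block has size 2, contributing (x − 1)^2

So m_A(x) = (x - 1)^2 = x^2 - 2*x + 1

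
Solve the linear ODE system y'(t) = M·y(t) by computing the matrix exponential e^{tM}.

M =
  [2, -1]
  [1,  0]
e^{tM} =
  [t*exp(t) + exp(t), -t*exp(t)]
  [t*exp(t), -t*exp(t) + exp(t)]

Strategy: write M = P · J · P⁻¹ where J is a Jordan canonical form, so e^{tM} = P · e^{tJ} · P⁻¹, and e^{tJ} can be computed block-by-block.

M has Jordan form
J =
  [1, 1]
  [0, 1]
(up to reordering of blocks).

Per-block formulas:
  For a 2×2 Jordan block J_2(1): exp(t · J_2(1)) = e^(1t)·(I + t·N), where N is the 2×2 nilpotent shift.

After assembling e^{tJ} and conjugating by P, we get:

e^{tM} =
  [t*exp(t) + exp(t), -t*exp(t)]
  [t*exp(t), -t*exp(t) + exp(t)]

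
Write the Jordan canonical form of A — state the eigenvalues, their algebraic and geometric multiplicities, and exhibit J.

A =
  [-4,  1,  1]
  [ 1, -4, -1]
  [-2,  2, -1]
J_2(-3) ⊕ J_1(-3)

The characteristic polynomial is
  det(x·I − A) = x^3 + 9*x^2 + 27*x + 27 = (x + 3)^3

Eigenvalues and multiplicities (the geometric multiplicity of λ is n − rank(A − λI), which equals the number of Jordan blocks for λ):
  λ = -3: algebraic multiplicity = 3, geometric multiplicity = 2

Determining the block sizes for each eigenvalue:
  λ = -3: 2 blocks summing to 3 forces exactly one block of size 2 and the rest size 1 → block sizes [2, 1]

Assembling the blocks gives a Jordan form
J =
  [-3,  1,  0]
  [ 0, -3,  0]
  [ 0,  0, -3]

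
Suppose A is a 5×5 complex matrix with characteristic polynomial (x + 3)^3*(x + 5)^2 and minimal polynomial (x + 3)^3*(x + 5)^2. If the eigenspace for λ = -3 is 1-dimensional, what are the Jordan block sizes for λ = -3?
Block sizes for λ = -3: [3]

Step 1 — from the characteristic polynomial, algebraic multiplicity of λ = -3 is 3. From dim ker(A − (-3)·I) = 1, there are exactly 1 Jordan blocks for λ = -3.
Step 2 — from the minimal polynomial, the factor (x + 3)^3 tells us the largest block for λ = -3 has size 3.
Step 3 — with total size 3, 1 blocks, and largest block 3, the block sizes (in nonincreasing order) are [3].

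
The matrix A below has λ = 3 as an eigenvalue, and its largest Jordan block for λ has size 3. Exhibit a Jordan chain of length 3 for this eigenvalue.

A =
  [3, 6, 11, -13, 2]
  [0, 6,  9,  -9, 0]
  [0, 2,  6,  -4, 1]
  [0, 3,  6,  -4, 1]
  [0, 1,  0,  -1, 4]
A Jordan chain for λ = 3 of length 3:
v_1 = (3, 0, 1, 1, 1)ᵀ
v_2 = (6, 3, 2, 3, 1)ᵀ
v_3 = (0, 1, 0, 0, 0)ᵀ

Let N = A − (3)·I. We want v_3 with N^3 v_3 = 0 but N^2 v_3 ≠ 0; then v_{j-1} := N · v_j for j = 3, …, 2.

Pick v_3 = (0, 1, 0, 0, 0)ᵀ.
Then v_2 = N · v_3 = (6, 3, 2, 3, 1)ᵀ.
Then v_1 = N · v_2 = (3, 0, 1, 1, 1)ᵀ.

Sanity check: (A − (3)·I) v_1 = (0, 0, 0, 0, 0)ᵀ = 0. ✓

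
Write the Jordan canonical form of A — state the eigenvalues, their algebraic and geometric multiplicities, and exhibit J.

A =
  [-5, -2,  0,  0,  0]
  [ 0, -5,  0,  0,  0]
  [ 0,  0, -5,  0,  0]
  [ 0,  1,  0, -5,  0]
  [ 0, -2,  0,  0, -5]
J_2(-5) ⊕ J_1(-5) ⊕ J_1(-5) ⊕ J_1(-5)

The characteristic polynomial is
  det(x·I − A) = x^5 + 25*x^4 + 250*x^3 + 1250*x^2 + 3125*x + 3125 = (x + 5)^5

Eigenvalues and multiplicities (the geometric multiplicity of λ is n − rank(A − λI), which equals the number of Jordan blocks for λ):
  λ = -5: algebraic multiplicity = 5, geometric multiplicity = 4

Determining the block sizes for each eigenvalue:
  λ = -5: 4 blocks summing to 5 forces exactly one block of size 2 and the rest size 1 → block sizes [2, 1, 1, 1]

Assembling the blocks gives a Jordan form
J =
  [-5,  1,  0,  0,  0]
  [ 0, -5,  0,  0,  0]
  [ 0,  0, -5,  0,  0]
  [ 0,  0,  0, -5,  0]
  [ 0,  0,  0,  0, -5]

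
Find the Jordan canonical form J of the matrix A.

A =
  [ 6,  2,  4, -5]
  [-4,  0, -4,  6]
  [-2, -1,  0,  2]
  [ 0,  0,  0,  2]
J_2(2) ⊕ J_2(2)

The characteristic polynomial is
  det(x·I − A) = x^4 - 8*x^3 + 24*x^2 - 32*x + 16 = (x - 2)^4

Eigenvalues and multiplicities (the geometric multiplicity of λ is n − rank(A − λI), which equals the number of Jordan blocks for λ):
  λ = 2: algebraic multiplicity = 4, geometric multiplicity = 2

Determining the block sizes for each eigenvalue:
  λ = 2: with am = 4 and gm = 2, the partition is not yet determined (e.g. several partitions of 4 into 2 parts exist). Let N = A − (2)·I. Computing rank(N^1) = 2, rank(N^2) = 0; the number of blocks of size ≥ j is rank(N^{j−1}) − rank(N^j), giving [2, 2]. So we have 2 block(s) of size 2 → block sizes [2, 2]

Assembling the blocks gives a Jordan form
J =
  [2, 1, 0, 0]
  [0, 2, 0, 0]
  [0, 0, 2, 1]
  [0, 0, 0, 2]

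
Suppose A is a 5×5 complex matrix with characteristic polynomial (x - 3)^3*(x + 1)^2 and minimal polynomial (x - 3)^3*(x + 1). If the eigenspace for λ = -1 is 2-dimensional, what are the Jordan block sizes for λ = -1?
Block sizes for λ = -1: [1, 1]

Step 1 — from the characteristic polynomial, algebraic multiplicity of λ = -1 is 2. From dim ker(A − (-1)·I) = 2, there are exactly 2 Jordan blocks for λ = -1.
Step 2 — from the minimal polynomial, the factor (x + 1) tells us the largest block for λ = -1 has size 1.
Step 3 — with total size 2, 2 blocks, and largest block 1, the block sizes (in nonincreasing order) are [1, 1].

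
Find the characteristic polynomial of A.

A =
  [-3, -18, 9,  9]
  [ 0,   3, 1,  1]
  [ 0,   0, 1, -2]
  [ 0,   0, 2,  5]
x^4 - 6*x^3 + 54*x - 81

Expanding det(x·I − A) (e.g. by cofactor expansion or by noting that A is similar to its Jordan form J, which has the same characteristic polynomial as A) gives
  χ_A(x) = x^4 - 6*x^3 + 54*x - 81
which factors as (x - 3)^3*(x + 3). The eigenvalues (with algebraic multiplicities) are λ = -3 with multiplicity 1, λ = 3 with multiplicity 3.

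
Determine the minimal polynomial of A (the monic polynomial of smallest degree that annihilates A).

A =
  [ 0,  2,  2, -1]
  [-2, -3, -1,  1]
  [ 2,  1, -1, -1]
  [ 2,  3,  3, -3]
x^3 + 5*x^2 + 8*x + 4

The characteristic polynomial is χ_A(x) = (x + 1)*(x + 2)^3, so the eigenvalues are known. The minimal polynomial is
  m_A(x) = Π_λ (x − λ)^{k_λ}
where k_λ is the size of the *largest* Jordan block for λ (equivalently, the smallest k with (A − λI)^k v = 0 for every generalised eigenvector v of λ).

  λ = -2: largest Jordan block has size 2, contributing (x + 2)^2
  λ = -1: largest Jordan block has size 1, contributing (x + 1)

So m_A(x) = (x + 1)*(x + 2)^2 = x^3 + 5*x^2 + 8*x + 4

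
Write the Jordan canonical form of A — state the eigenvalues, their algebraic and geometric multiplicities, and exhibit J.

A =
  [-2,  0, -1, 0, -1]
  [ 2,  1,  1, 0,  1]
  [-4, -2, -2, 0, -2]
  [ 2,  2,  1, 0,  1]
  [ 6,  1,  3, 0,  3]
J_3(0) ⊕ J_1(0) ⊕ J_1(0)

The characteristic polynomial is
  det(x·I − A) = x^5

Eigenvalues and multiplicities (the geometric multiplicity of λ is n − rank(A − λI), which equals the number of Jordan blocks for λ):
  λ = 0: algebraic multiplicity = 5, geometric multiplicity = 3

Determining the block sizes for each eigenvalue:
  λ = 0: with am = 5 and gm = 3, the partition is not yet determined (e.g. several partitions of 5 into 3 parts exist). Let N = A − (0)·I. Computing rank(N^1) = 2, rank(N^2) = 1, rank(N^3) = 0; the number of blocks of size ≥ j is rank(N^{j−1}) − rank(N^j), giving [3, 1, 1]. So we have 1 block(s) of size 3, 2 block(s) of size 1 → block sizes [3, 1, 1]

Assembling the blocks gives a Jordan form
J =
  [0, 1, 0, 0, 0]
  [0, 0, 1, 0, 0]
  [0, 0, 0, 0, 0]
  [0, 0, 0, 0, 0]
  [0, 0, 0, 0, 0]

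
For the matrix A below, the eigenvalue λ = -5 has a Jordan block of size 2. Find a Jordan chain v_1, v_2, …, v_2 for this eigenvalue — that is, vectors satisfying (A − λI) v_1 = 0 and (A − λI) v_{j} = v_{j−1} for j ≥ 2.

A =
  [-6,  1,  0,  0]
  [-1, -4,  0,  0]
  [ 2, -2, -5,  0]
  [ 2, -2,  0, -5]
A Jordan chain for λ = -5 of length 2:
v_1 = (-1, -1, 2, 2)ᵀ
v_2 = (1, 0, 0, 0)ᵀ

Let N = A − (-5)·I. We want v_2 with N^2 v_2 = 0 but N^1 v_2 ≠ 0; then v_{j-1} := N · v_j for j = 2, …, 2.

Pick v_2 = (1, 0, 0, 0)ᵀ.
Then v_1 = N · v_2 = (-1, -1, 2, 2)ᵀ.

Sanity check: (A − (-5)·I) v_1 = (0, 0, 0, 0)ᵀ = 0. ✓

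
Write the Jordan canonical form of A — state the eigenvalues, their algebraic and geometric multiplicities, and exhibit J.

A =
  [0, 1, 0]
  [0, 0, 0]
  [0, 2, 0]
J_2(0) ⊕ J_1(0)

The characteristic polynomial is
  det(x·I − A) = x^3

Eigenvalues and multiplicities (the geometric multiplicity of λ is n − rank(A − λI), which equals the number of Jordan blocks for λ):
  λ = 0: algebraic multiplicity = 3, geometric multiplicity = 2

Determining the block sizes for each eigenvalue:
  λ = 0: 2 blocks summing to 3 forces exactly one block of size 2 and the rest size 1 → block sizes [2, 1]

Assembling the blocks gives a Jordan form
J =
  [0, 1, 0]
  [0, 0, 0]
  [0, 0, 0]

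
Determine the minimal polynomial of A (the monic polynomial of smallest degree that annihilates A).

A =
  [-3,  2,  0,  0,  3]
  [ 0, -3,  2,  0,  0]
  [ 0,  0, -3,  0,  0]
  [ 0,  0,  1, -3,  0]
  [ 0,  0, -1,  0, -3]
x^3 + 9*x^2 + 27*x + 27

The characteristic polynomial is χ_A(x) = (x + 3)^5, so the eigenvalues are known. The minimal polynomial is
  m_A(x) = Π_λ (x − λ)^{k_λ}
where k_λ is the size of the *largest* Jordan block for λ (equivalently, the smallest k with (A − λI)^k v = 0 for every generalised eigenvector v of λ).

  λ = -3: largest Jordan block has size 3, contributing (x + 3)^3

So m_A(x) = (x + 3)^3 = x^3 + 9*x^2 + 27*x + 27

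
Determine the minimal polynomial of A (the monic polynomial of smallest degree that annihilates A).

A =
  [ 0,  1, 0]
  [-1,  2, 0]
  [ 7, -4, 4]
x^3 - 6*x^2 + 9*x - 4

The characteristic polynomial is χ_A(x) = (x - 4)*(x - 1)^2, so the eigenvalues are known. The minimal polynomial is
  m_A(x) = Π_λ (x − λ)^{k_λ}
where k_λ is the size of the *largest* Jordan block for λ (equivalently, the smallest k with (A − λI)^k v = 0 for every generalised eigenvector v of λ).

  λ = 1: largest Jordan block has size 2, contributing (x − 1)^2
  λ = 4: largest Jordan block has size 1, contributing (x − 4)

So m_A(x) = (x - 4)*(x - 1)^2 = x^3 - 6*x^2 + 9*x - 4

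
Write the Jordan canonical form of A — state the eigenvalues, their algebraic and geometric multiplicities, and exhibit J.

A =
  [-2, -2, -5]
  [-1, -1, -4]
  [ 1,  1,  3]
J_3(0)

The characteristic polynomial is
  det(x·I − A) = x^3

Eigenvalues and multiplicities (the geometric multiplicity of λ is n − rank(A − λI), which equals the number of Jordan blocks for λ):
  λ = 0: algebraic multiplicity = 3, geometric multiplicity = 1

Determining the block sizes for each eigenvalue:
  λ = 0: one block (gm = 1), so the single block has size am = 3 → block sizes [3]

Assembling the blocks gives a Jordan form
J =
  [0, 1, 0]
  [0, 0, 1]
  [0, 0, 0]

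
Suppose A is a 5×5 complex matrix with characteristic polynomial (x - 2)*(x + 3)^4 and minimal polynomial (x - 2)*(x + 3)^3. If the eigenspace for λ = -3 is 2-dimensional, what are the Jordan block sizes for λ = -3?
Block sizes for λ = -3: [3, 1]

Step 1 — from the characteristic polynomial, algebraic multiplicity of λ = -3 is 4. From dim ker(A − (-3)·I) = 2, there are exactly 2 Jordan blocks for λ = -3.
Step 2 — from the minimal polynomial, the factor (x + 3)^3 tells us the largest block for λ = -3 has size 3.
Step 3 — with total size 4, 2 blocks, and largest block 3, the block sizes (in nonincreasing order) are [3, 1].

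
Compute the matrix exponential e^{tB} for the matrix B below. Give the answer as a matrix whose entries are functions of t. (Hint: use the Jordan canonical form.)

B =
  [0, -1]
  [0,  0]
e^{tB} =
  [1, -t]
  [0, 1]

Strategy: write B = P · J · P⁻¹ where J is a Jordan canonical form, so e^{tB} = P · e^{tJ} · P⁻¹, and e^{tJ} can be computed block-by-block.

B has Jordan form
J =
  [0, 1]
  [0, 0]
(up to reordering of blocks).

Per-block formulas:
  For a 2×2 Jordan block J_2(0): exp(t · J_2(0)) = e^(0t)·(I + t·N), where N is the 2×2 nilpotent shift.

After assembling e^{tJ} and conjugating by P, we get:

e^{tB} =
  [1, -t]
  [0, 1]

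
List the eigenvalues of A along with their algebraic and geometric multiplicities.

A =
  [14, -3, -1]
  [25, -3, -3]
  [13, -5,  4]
λ = 5: alg = 3, geom = 1

Step 1 — factor the characteristic polynomial to read off the algebraic multiplicities:
  χ_A(x) = (x - 5)^3

Step 2 — compute geometric multiplicities via the rank-nullity identity g(λ) = n − rank(A − λI):
  rank(A − (5)·I) = 2, so dim ker(A − (5)·I) = n − 2 = 1

Summary:
  λ = 5: algebraic multiplicity = 3, geometric multiplicity = 1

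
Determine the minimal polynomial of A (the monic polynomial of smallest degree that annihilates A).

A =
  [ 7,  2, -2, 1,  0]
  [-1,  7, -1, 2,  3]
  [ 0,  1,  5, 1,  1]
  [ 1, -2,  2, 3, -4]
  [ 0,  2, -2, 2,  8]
x^2 - 12*x + 36

The characteristic polynomial is χ_A(x) = (x - 6)^5, so the eigenvalues are known. The minimal polynomial is
  m_A(x) = Π_λ (x − λ)^{k_λ}
where k_λ is the size of the *largest* Jordan block for λ (equivalently, the smallest k with (A − λI)^k v = 0 for every generalised eigenvector v of λ).

  λ = 6: largest Jordan block has size 2, contributing (x − 6)^2

So m_A(x) = (x - 6)^2 = x^2 - 12*x + 36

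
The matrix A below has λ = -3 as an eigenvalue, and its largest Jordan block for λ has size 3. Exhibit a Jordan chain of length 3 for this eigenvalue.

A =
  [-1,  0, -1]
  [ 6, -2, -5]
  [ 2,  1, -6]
A Jordan chain for λ = -3 of length 3:
v_1 = (2, 8, 4)ᵀ
v_2 = (2, 6, 2)ᵀ
v_3 = (1, 0, 0)ᵀ

Let N = A − (-3)·I. We want v_3 with N^3 v_3 = 0 but N^2 v_3 ≠ 0; then v_{j-1} := N · v_j for j = 3, …, 2.

Pick v_3 = (1, 0, 0)ᵀ.
Then v_2 = N · v_3 = (2, 6, 2)ᵀ.
Then v_1 = N · v_2 = (2, 8, 4)ᵀ.

Sanity check: (A − (-3)·I) v_1 = (0, 0, 0)ᵀ = 0. ✓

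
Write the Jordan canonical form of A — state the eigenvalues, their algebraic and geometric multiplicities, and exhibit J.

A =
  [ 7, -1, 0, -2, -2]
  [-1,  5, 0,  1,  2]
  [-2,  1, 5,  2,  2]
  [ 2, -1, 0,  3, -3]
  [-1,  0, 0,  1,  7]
J_2(5) ⊕ J_1(5) ⊕ J_2(6)

The characteristic polynomial is
  det(x·I − A) = x^5 - 27*x^4 + 291*x^3 - 1565*x^2 + 4200*x - 4500 = (x - 6)^2*(x - 5)^3

Eigenvalues and multiplicities (the geometric multiplicity of λ is n − rank(A − λI), which equals the number of Jordan blocks for λ):
  λ = 5: algebraic multiplicity = 3, geometric multiplicity = 2
  λ = 6: algebraic multiplicity = 2, geometric multiplicity = 1

Determining the block sizes for each eigenvalue:
  λ = 5: 2 blocks summing to 3 forces exactly one block of size 2 and the rest size 1 → block sizes [2, 1]
  λ = 6: one block (gm = 1), so the single block has size am = 2 → block sizes [2]

Assembling the blocks gives a Jordan form
J =
  [5, 1, 0, 0, 0]
  [0, 5, 0, 0, 0]
  [0, 0, 5, 0, 0]
  [0, 0, 0, 6, 1]
  [0, 0, 0, 0, 6]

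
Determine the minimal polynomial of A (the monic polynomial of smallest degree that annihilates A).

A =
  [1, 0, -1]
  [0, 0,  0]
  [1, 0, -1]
x^2

The characteristic polynomial is χ_A(x) = x^3, so the eigenvalues are known. The minimal polynomial is
  m_A(x) = Π_λ (x − λ)^{k_λ}
where k_λ is the size of the *largest* Jordan block for λ (equivalently, the smallest k with (A − λI)^k v = 0 for every generalised eigenvector v of λ).

  λ = 0: largest Jordan block has size 2, contributing (x − 0)^2

So m_A(x) = x^2 = x^2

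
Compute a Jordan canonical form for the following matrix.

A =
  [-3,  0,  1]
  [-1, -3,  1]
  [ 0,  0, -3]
J_3(-3)

The characteristic polynomial is
  det(x·I − A) = x^3 + 9*x^2 + 27*x + 27 = (x + 3)^3

Eigenvalues and multiplicities (the geometric multiplicity of λ is n − rank(A − λI), which equals the number of Jordan blocks for λ):
  λ = -3: algebraic multiplicity = 3, geometric multiplicity = 1

Determining the block sizes for each eigenvalue:
  λ = -3: one block (gm = 1), so the single block has size am = 3 → block sizes [3]

Assembling the blocks gives a Jordan form
J =
  [-3,  1,  0]
  [ 0, -3,  1]
  [ 0,  0, -3]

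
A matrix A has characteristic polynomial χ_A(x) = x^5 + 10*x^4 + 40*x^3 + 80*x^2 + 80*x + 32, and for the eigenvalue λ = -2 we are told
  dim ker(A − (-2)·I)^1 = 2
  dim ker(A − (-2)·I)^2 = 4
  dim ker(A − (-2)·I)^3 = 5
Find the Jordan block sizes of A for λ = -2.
Block sizes for λ = -2: [3, 2]

From the dimensions of kernels of powers, the number of Jordan blocks of size at least j is d_j − d_{j−1} where d_j = dim ker(N^j) (with d_0 = 0). Computing the differences gives [2, 2, 1].
The number of blocks of size exactly k is (#blocks of size ≥ k) − (#blocks of size ≥ k + 1), so the partition is: 1 block(s) of size 2, 1 block(s) of size 3.
In nonincreasing order the block sizes are [3, 2].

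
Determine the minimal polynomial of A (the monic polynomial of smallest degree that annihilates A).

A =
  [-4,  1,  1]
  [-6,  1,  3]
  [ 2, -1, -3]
x^2 + 4*x + 4

The characteristic polynomial is χ_A(x) = (x + 2)^3, so the eigenvalues are known. The minimal polynomial is
  m_A(x) = Π_λ (x − λ)^{k_λ}
where k_λ is the size of the *largest* Jordan block for λ (equivalently, the smallest k with (A − λI)^k v = 0 for every generalised eigenvector v of λ).

  λ = -2: largest Jordan block has size 2, contributing (x + 2)^2

So m_A(x) = (x + 2)^2 = x^2 + 4*x + 4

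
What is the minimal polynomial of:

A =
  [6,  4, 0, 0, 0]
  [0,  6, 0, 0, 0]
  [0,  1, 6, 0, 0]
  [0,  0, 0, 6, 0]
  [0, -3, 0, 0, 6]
x^2 - 12*x + 36

The characteristic polynomial is χ_A(x) = (x - 6)^5, so the eigenvalues are known. The minimal polynomial is
  m_A(x) = Π_λ (x − λ)^{k_λ}
where k_λ is the size of the *largest* Jordan block for λ (equivalently, the smallest k with (A − λI)^k v = 0 for every generalised eigenvector v of λ).

  λ = 6: largest Jordan block has size 2, contributing (x − 6)^2

So m_A(x) = (x - 6)^2 = x^2 - 12*x + 36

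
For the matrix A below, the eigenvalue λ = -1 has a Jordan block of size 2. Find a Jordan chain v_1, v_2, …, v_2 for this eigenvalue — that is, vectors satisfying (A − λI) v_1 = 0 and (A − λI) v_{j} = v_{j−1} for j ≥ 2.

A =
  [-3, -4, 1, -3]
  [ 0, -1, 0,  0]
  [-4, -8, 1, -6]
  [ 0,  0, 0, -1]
A Jordan chain for λ = -1 of length 2:
v_1 = (-2, 0, -4, 0)ᵀ
v_2 = (1, 0, 0, 0)ᵀ

Let N = A − (-1)·I. We want v_2 with N^2 v_2 = 0 but N^1 v_2 ≠ 0; then v_{j-1} := N · v_j for j = 2, …, 2.

Pick v_2 = (1, 0, 0, 0)ᵀ.
Then v_1 = N · v_2 = (-2, 0, -4, 0)ᵀ.

Sanity check: (A − (-1)·I) v_1 = (0, 0, 0, 0)ᵀ = 0. ✓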